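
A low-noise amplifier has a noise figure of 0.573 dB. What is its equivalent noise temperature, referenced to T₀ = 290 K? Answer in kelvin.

F = 10^(0.573/10) = 1.14104
T_e = (F − 1)·T₀ = (1.14104 − 1) × 290 = 40.9 K

40.9 K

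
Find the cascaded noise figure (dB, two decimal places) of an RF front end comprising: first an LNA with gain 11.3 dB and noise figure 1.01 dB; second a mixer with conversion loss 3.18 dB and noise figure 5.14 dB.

1.55 dB

Convert to linear (a loss of L dB is a gain of −L dB): F_i = 10^(NF_i/10), G_i = 10^(G_i,dB/10)
  Stage 1: F_1 = 10^(1.01/10) = 1.262, G_1 = 10^(11.3/10) = 13.49
  Stage 2: F_2 = 10^(5.14/10) = 3.266, G_2 = 10^(−3.18/10) = 0.4808
Friis cascade:
  F = 1.262 + (3.266 − 1)/13.49 = 1.430
NF = 10 log₁₀(1.430) = 1.55 dB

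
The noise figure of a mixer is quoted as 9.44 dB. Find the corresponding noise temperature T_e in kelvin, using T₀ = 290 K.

2259 K

F = 10^(9.44/10) = 8.79023
T_e = (F − 1)·T₀ = (8.79023 − 1) × 290 = 2259 K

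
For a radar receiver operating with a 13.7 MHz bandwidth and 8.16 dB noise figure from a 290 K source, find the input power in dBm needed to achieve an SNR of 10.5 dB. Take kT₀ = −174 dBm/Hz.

−84.0 dBm

Sensitivity = −174 + 10 log₁₀(B) + NF + SNR_min
= −174 + 71.37 + 8.16 + 10.5
= −83.97 dBm → −84.0 dBm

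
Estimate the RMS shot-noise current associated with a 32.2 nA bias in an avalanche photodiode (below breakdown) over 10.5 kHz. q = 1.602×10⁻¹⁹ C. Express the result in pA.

I_n = √(2qI·B)
2qI·B = 2 × 1.602×10⁻¹⁹ × 3.22×10⁻⁸ × 1.05×10⁴ = 1.08×10⁻²² A²
I_n = √(1.08×10⁻²²) = 1.04×10⁻¹¹ A = 10.4 pA

10.4 pA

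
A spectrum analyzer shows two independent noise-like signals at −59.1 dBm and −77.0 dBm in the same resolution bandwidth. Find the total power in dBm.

Convert to linear, add, convert back:
P₁ = 1.23×10⁻⁹ W, P₂ = 2.00×10⁻¹¹ W
P_tot = 1.25×10⁻⁹ W → 10 log₁₀(P_tot / 10⁻³) = −59.0 dBm

−59.0 dBm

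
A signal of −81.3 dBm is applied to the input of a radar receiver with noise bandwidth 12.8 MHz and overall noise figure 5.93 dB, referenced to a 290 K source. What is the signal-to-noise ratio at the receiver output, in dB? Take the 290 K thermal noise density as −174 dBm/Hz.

15.7 dB

Noise floor: N = −174 + 10 log₁₀(B) + NF
10 log₁₀(1.28×10⁷) = 71.07 dB
N = −174 + 71.07 + 5.93 = −97.00 dBm
SNR = P_sig − N = −81.3 − (−97.00) = 15.70 dB → 15.7 dB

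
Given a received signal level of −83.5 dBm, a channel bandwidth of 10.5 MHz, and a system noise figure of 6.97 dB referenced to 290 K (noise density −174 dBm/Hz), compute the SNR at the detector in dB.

Noise floor: N = −174 + 10 log₁₀(B) + NF
10 log₁₀(1.05×10⁷) = 70.21 dB
N = −174 + 70.21 + 6.97 = −96.82 dBm
SNR = P_sig − N = −83.5 − (−96.82) = 13.32 dB → 13.3 dB

13.3 dB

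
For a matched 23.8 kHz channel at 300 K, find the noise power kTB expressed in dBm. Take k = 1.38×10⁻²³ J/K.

P_n = kTB = 1.38×10⁻²³ × 300 × 2.38×10⁴ = 9.85×10⁻¹⁷ W
In dBm: 10 log₁₀(9.85×10⁻¹⁷ / 10⁻³) = −130.1 dBm

−130.1 dBm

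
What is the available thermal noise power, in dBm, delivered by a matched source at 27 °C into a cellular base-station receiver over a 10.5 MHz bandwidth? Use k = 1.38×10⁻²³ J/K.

−103.6 dBm

T = 27 °C + 273.15 = 300.15 K
P_n = kTB = 1.38×10⁻²³ × 300.15 × 1.05×10⁷ = 4.35×10⁻¹⁴ W
In dBm: 10 log₁₀(4.35×10⁻¹⁴ / 10⁻³) = −103.6 dBm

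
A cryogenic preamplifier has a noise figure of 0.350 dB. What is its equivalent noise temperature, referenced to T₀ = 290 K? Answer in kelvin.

F = 10^(0.350/10) = 1.08393
T_e = (F − 1)·T₀ = (1.08393 − 1) × 290 = 24.3 K

24.3 K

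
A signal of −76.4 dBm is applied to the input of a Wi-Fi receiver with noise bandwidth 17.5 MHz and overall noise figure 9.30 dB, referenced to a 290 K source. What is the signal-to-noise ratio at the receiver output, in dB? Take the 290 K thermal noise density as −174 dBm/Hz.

15.9 dB

Noise floor: N = −174 + 10 log₁₀(B) + NF
10 log₁₀(1.75×10⁷) = 72.43 dB
N = −174 + 72.43 + 9.30 = −92.27 dBm
SNR = P_sig − N = −76.4 − (−92.27) = 15.87 dB → 15.9 dB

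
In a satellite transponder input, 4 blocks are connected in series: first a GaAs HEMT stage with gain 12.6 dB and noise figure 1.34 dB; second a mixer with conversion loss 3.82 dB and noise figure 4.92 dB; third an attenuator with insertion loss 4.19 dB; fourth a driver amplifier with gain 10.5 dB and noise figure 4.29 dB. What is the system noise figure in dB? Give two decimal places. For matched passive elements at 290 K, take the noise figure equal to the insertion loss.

Convert to linear (a loss of L dB is a gain of −L dB): F_i = 10^(NF_i/10), G_i = 10^(G_i,dB/10)
  Stage 1: F_1 = 10^(1.34/10) = 1.361, G_1 = 10^(12.6/10) = 18.20
  Stage 2: F_2 = 10^(4.92/10) = 3.105, G_2 = 10^(−3.82/10) = 0.4150
  Stage 3: F_3 = 10^(4.19/10) = 2.624, G_3 = 10^(−4.19/10) = 0.3811
  Stage 4: F_4 = 10^(4.29/10) = 2.685, G_4 = 10^(10.5/10) = 11.22
Friis cascade:
  F = 1.361 + (3.105 − 1)/18.20 + (2.624 − 1)/7.551 + (2.685 − 1)/2.877 = 2.278
NF = 10 log₁₀(2.278) = 3.58 dB

3.58 dB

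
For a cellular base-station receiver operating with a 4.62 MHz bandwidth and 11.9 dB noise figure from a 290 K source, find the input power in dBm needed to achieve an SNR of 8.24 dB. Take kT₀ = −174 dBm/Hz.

Sensitivity = −174 + 10 log₁₀(B) + NF + SNR_min
= −174 + 66.65 + 11.9 + 8.24
= −87.21 dBm → −87.2 dBm

−87.2 dBm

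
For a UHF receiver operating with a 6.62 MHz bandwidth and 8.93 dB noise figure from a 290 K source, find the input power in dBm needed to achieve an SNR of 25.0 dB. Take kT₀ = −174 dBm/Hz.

Sensitivity = −174 + 10 log₁₀(B) + NF + SNR_min
= −174 + 68.21 + 8.93 + 25.0
= −71.86 dBm → −71.9 dBm

−71.9 dBm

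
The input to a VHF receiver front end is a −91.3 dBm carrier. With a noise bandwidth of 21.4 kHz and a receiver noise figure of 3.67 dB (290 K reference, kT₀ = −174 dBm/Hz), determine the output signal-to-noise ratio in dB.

Noise floor: N = −174 + 10 log₁₀(B) + NF
10 log₁₀(2.14×10⁴) = 43.3 dB
N = −174 + 43.3 + 3.67 = −127.03 dBm
SNR = P_sig − N = −91.3 − (−127.03) = 35.73 dB → 35.7 dB

35.7 dB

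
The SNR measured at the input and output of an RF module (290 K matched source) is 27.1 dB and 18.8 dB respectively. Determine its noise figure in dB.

8.3 dB

NF (dB) = SNR_in(dB) − SNR_out(dB) when the source is at T₀
NF = 27.1 − 18.8 = 8.3 dB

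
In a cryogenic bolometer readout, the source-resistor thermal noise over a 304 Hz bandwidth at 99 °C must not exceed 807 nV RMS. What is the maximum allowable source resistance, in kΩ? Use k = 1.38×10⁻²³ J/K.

T = 99 °C + 273.15 = 372.15 K
Johnson–Nyquist: V_n = √(4kTRB) ⇒ R = V_n² / (4kTB)
4kTB = 4 × 1.38×10⁻²³ × 372.15 × 3.04×10² = 6.24×10⁻¹⁸
R = (8.07×10⁻⁷)² / 6.24×10⁻¹⁸ = 1.04×10⁵ Ω = 104 kΩ

104 kΩ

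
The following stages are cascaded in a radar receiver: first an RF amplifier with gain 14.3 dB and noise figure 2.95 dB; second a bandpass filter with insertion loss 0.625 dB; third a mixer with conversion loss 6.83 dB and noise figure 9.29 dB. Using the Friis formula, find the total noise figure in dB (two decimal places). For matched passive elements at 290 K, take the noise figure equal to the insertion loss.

3.62 dB

Convert to linear (a loss of L dB is a gain of −L dB): F_i = 10^(NF_i/10), G_i = 10^(G_i,dB/10)
  Stage 1: F_1 = 10^(2.95/10) = 1.972, G_1 = 10^(14.3/10) = 26.92
  Stage 2: F_2 = 10^(0.625/10) = 1.155, G_2 = 10^(−0.625/10) = 0.8660
  Stage 3: F_3 = 10^(9.29/10) = 8.492, G_3 = 10^(−6.83/10) = 0.2075
Friis cascade:
  F = 1.972 + (1.155 − 1)/26.92 + (8.492 − 1)/23.31 = 2.300
NF = 10 log₁₀(2.300) = 3.62 dB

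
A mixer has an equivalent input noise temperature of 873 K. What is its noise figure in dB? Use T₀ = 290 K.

F = 1 + T_e/T₀ = 1 + 873/290 = 4.01034
NF = 10 log₁₀(4.01034) = 6.03 dB

6.03 dB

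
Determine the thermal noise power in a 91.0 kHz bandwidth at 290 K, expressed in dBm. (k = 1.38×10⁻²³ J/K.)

−124.4 dBm

P_n = kTB = 1.38×10⁻²³ × 290 × 9.10×10⁴ = 3.64×10⁻¹⁶ W
In dBm: 10 log₁₀(3.64×10⁻¹⁶ / 10⁻³) = −124.4 dBm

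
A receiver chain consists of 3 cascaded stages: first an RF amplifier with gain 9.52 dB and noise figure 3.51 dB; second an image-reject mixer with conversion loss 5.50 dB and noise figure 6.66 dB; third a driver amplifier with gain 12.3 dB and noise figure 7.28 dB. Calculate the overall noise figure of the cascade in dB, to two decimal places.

6.41 dB

Convert to linear (a loss of L dB is a gain of −L dB): F_i = 10^(NF_i/10), G_i = 10^(G_i,dB/10)
  Stage 1: F_1 = 10^(3.51/10) = 2.244, G_1 = 10^(9.52/10) = 8.954
  Stage 2: F_2 = 10^(6.66/10) = 4.634, G_2 = 10^(−5.50/10) = 0.2818
  Stage 3: F_3 = 10^(7.28/10) = 5.346, G_3 = 10^(12.3/10) = 16.98
Friis cascade:
  F = 2.244 + (4.634 − 1)/8.954 + (5.346 − 1)/2.523 = 4.372
NF = 10 log₁₀(4.372) = 6.41 dB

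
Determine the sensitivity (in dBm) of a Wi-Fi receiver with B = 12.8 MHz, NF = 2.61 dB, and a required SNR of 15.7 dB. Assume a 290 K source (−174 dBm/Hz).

Sensitivity = −174 + 10 log₁₀(B) + NF + SNR_min
= −174 + 71.07 + 2.61 + 15.7
= −84.62 dBm → −84.6 dBm

−84.6 dBm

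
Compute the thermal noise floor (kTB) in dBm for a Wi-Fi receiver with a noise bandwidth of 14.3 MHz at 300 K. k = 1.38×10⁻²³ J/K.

P_n = kTB = 1.38×10⁻²³ × 300 × 1.43×10⁷ = 5.92×10⁻¹⁴ W
In dBm: 10 log₁₀(5.92×10⁻¹⁴ / 10⁻³) = −102.3 dBm

−102.3 dBm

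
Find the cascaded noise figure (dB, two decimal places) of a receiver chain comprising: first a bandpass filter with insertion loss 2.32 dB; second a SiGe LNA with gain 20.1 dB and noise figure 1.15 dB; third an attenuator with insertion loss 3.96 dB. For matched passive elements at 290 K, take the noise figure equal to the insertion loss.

Convert to linear (a loss of L dB is a gain of −L dB): F_i = 10^(NF_i/10), G_i = 10^(G_i,dB/10)
  Stage 1: F_1 = 10^(2.32/10) = 1.706, G_1 = 10^(−2.32/10) = 0.5861
  Stage 2: F_2 = 10^(1.15/10) = 1.303, G_2 = 10^(20.1/10) = 102.3
  Stage 3: F_3 = 10^(3.96/10) = 2.489, G_3 = 10^(−3.96/10) = 0.4018
Friis cascade:
  F = 1.706 + (1.303 − 1)/0.5861 + (2.489 − 1)/59.98 = 2.248
NF = 10 log₁₀(2.248) = 3.52 dB

3.52 dB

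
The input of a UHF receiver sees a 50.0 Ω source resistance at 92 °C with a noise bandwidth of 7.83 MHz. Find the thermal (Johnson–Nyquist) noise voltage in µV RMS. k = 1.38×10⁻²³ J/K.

2.81 µV

T = 92 °C + 273.15 = 365.15 K
V_n = √(4kTRB)
4kTRB = 4 × 1.38×10⁻²³ × 365.15 × 5.00×10¹ × 7.83×10⁶ = 7.89×10⁻¹² V²
V_n = √(7.89×10⁻¹²) = 2.81×10⁻⁶ V = 2.81 µV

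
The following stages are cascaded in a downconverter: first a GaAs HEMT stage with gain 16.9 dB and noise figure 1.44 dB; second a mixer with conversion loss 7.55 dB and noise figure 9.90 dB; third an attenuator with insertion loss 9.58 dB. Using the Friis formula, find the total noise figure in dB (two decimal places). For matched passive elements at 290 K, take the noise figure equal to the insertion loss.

4.00 dB

Convert to linear (a loss of L dB is a gain of −L dB): F_i = 10^(NF_i/10), G_i = 10^(G_i,dB/10)
  Stage 1: F_1 = 10^(1.44/10) = 1.393, G_1 = 10^(16.9/10) = 48.98
  Stage 2: F_2 = 10^(9.90/10) = 9.772, G_2 = 10^(−7.55/10) = 0.1758
  Stage 3: F_3 = 10^(9.58/10) = 9.078, G_3 = 10^(−9.58/10) = 0.1102
Friis cascade:
  F = 1.393 + (9.772 − 1)/48.98 + (9.078 − 1)/8.610 = 2.511
NF = 10 log₁₀(2.511) = 4.00 dB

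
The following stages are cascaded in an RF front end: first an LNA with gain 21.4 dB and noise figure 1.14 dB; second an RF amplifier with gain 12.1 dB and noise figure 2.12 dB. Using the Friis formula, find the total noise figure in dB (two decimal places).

Convert to linear (a loss of L dB is a gain of −L dB): F_i = 10^(NF_i/10), G_i = 10^(G_i,dB/10)
  Stage 1: F_1 = 10^(1.14/10) = 1.300, G_1 = 10^(21.4/10) = 138.0
  Stage 2: F_2 = 10^(2.12/10) = 1.629, G_2 = 10^(12.1/10) = 16.22
Friis cascade:
  F = 1.300 + (1.629 − 1)/138.0 = 1.305
NF = 10 log₁₀(1.305) = 1.16 dB

1.16 dB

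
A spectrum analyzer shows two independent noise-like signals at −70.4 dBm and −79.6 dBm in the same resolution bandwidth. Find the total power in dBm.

Convert to linear, add, convert back:
P₁ = 9.12×10⁻¹¹ W, P₂ = 1.10×10⁻¹¹ W
P_tot = 1.02×10⁻¹⁰ W → 10 log₁₀(P_tot / 10⁻³) = −69.9 dBm

−69.9 dBm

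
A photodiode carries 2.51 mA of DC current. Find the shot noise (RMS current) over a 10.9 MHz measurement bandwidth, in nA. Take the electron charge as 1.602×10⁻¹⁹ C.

93.6 nA

I_n = √(2qI·B)
2qI·B = 2 × 1.602×10⁻¹⁹ × 2.51×10⁻³ × 1.09×10⁷ = 8.77×10⁻¹⁵ A²
I_n = √(8.77×10⁻¹⁵) = 9.36×10⁻⁸ A = 93.6 nA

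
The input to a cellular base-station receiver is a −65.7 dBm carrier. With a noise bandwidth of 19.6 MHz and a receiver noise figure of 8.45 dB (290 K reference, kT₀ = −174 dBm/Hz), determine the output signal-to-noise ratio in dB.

Noise floor: N = −174 + 10 log₁₀(B) + NF
10 log₁₀(1.96×10⁷) = 72.92 dB
N = −174 + 72.92 + 8.45 = −92.63 dBm
SNR = P_sig − N = −65.7 − (−92.63) = 26.93 dB → 26.9 dB

26.9 dB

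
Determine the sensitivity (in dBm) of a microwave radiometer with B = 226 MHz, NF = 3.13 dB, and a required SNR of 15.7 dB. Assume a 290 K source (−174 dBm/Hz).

Sensitivity = −174 + 10 log₁₀(B) + NF + SNR_min
= −174 + 83.54 + 3.13 + 15.7
= −71.63 dBm → −71.6 dBm

−71.6 dBm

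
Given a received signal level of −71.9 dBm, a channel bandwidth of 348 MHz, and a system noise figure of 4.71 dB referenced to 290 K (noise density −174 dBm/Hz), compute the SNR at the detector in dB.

Noise floor: N = −174 + 10 log₁₀(B) + NF
10 log₁₀(3.48×10⁸) = 85.42 dB
N = −174 + 85.42 + 4.71 = −83.87 dBm
SNR = P_sig − N = −71.9 − (−83.87) = 11.97 dB → 12.0 dB

12.0 dB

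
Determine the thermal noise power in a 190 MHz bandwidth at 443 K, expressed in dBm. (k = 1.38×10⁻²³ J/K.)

P_n = kTB = 1.38×10⁻²³ × 443 × 1.90×10⁸ = 1.16×10⁻¹² W
In dBm: 10 log₁₀(1.16×10⁻¹² / 10⁻³) = −89.3 dBm

−89.3 dBm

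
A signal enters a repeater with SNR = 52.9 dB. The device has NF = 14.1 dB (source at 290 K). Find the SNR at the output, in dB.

38.8 dB

By definition F = SNR_in/SNR_out, so in dB: SNR_out = SNR_in − NF
SNR_out = 52.9 − 14.1 = 38.8 dB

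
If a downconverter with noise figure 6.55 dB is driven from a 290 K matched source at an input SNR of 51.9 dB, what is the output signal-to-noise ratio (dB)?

By definition F = SNR_in/SNR_out, so in dB: SNR_out = SNR_in − NF
SNR_out = 51.9 − 6.55 = 45.35 dB

45.35 dB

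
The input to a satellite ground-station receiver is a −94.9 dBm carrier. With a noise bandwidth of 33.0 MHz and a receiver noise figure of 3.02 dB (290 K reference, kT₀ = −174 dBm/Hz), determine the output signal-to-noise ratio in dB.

0.9 dB

Noise floor: N = −174 + 10 log₁₀(B) + NF
10 log₁₀(3.30×10⁷) = 75.19 dB
N = −174 + 75.19 + 3.02 = −95.79 dBm
SNR = P_sig − N = −94.9 − (−95.79) = 0.89 dB → 0.9 dB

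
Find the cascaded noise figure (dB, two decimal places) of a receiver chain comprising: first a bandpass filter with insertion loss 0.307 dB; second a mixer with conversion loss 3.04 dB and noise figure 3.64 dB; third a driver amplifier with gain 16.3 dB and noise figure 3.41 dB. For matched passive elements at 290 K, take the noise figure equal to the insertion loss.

Convert to linear (a loss of L dB is a gain of −L dB): F_i = 10^(NF_i/10), G_i = 10^(G_i,dB/10)
  Stage 1: F_1 = 10^(0.307/10) = 1.073, G_1 = 10^(−0.307/10) = 0.9318
  Stage 2: F_2 = 10^(3.64/10) = 2.312, G_2 = 10^(−3.04/10) = 0.4966
  Stage 3: F_3 = 10^(3.41/10) = 2.193, G_3 = 10^(16.3/10) = 42.66
Friis cascade:
  F = 1.073 + (2.312 − 1)/0.9318 + (2.193 − 1)/0.4627 = 5.059
NF = 10 log₁₀(5.059) = 7.04 dB

7.04 dB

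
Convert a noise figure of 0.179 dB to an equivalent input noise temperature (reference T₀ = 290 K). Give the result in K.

F = 10^(0.179/10) = 1.04208
T_e = (F − 1)·T₀ = (1.04208 − 1) × 290 = 12.2 K

12.2 K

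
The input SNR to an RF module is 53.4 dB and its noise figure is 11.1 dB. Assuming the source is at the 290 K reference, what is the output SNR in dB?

By definition F = SNR_in/SNR_out, so in dB: SNR_out = SNR_in − NF
SNR_out = 53.4 − 11.1 = 42.3 dB

42.3 dB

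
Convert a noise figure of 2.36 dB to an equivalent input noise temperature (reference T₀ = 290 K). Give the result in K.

209 K

F = 10^(2.36/10) = 1.72187
T_e = (F − 1)·T₀ = (1.72187 − 1) × 290 = 209 K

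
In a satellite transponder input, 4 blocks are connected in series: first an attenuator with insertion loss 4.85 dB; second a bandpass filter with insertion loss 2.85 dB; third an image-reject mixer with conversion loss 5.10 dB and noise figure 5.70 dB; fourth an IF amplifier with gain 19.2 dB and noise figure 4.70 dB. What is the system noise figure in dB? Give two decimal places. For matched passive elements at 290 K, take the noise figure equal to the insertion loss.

Convert to linear (a loss of L dB is a gain of −L dB): F_i = 10^(NF_i/10), G_i = 10^(G_i,dB/10)
  Stage 1: F_1 = 10^(4.85/10) = 3.055, G_1 = 10^(−4.85/10) = 0.3273
  Stage 2: F_2 = 10^(2.85/10) = 1.928, G_2 = 10^(−2.85/10) = 0.5188
  Stage 3: F_3 = 10^(5.70/10) = 3.715, G_3 = 10^(−5.10/10) = 0.3090
  Stage 4: F_4 = 10^(4.70/10) = 2.951, G_4 = 10^(19.2/10) = 83.18
Friis cascade:
  F = 3.055 + (1.928 − 1)/0.3273 + (3.715 − 1)/0.1698 + (2.951 − 1)/0.05248 = 59.06
NF = 10 log₁₀(59.06) = 17.71 dB

17.71 dB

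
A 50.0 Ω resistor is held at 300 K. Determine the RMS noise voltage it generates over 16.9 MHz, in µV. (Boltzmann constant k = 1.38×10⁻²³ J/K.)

V_n = √(4kTRB)
4kTRB = 4 × 1.38×10⁻²³ × 300 × 5.00×10¹ × 1.69×10⁷ = 1.40×10⁻¹¹ V²
V_n = √(1.40×10⁻¹¹) = 3.74×10⁻⁶ V = 3.74 µV

3.74 µV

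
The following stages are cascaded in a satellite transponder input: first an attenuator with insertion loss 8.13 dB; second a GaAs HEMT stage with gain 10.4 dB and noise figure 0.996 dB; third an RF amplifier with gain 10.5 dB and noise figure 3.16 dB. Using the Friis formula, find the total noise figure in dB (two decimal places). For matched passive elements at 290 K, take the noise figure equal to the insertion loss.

9.45 dB

Convert to linear (a loss of L dB is a gain of −L dB): F_i = 10^(NF_i/10), G_i = 10^(G_i,dB/10)
  Stage 1: F_1 = 10^(8.13/10) = 6.501, G_1 = 10^(−8.13/10) = 0.1538
  Stage 2: F_2 = 10^(0.996/10) = 1.258, G_2 = 10^(10.4/10) = 10.96
  Stage 3: F_3 = 10^(3.16/10) = 2.070, G_3 = 10^(10.5/10) = 11.22
Friis cascade:
  F = 6.501 + (1.258 − 1)/0.1538 + (2.070 − 1)/1.687 = 8.812
NF = 10 log₁₀(8.812) = 9.45 dB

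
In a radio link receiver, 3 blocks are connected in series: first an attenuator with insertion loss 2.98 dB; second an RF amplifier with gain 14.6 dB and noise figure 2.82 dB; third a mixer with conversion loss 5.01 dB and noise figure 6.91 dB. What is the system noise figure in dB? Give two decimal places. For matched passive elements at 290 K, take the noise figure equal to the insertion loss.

6.10 dB

Convert to linear (a loss of L dB is a gain of −L dB): F_i = 10^(NF_i/10), G_i = 10^(G_i,dB/10)
  Stage 1: F_1 = 10^(2.98/10) = 1.986, G_1 = 10^(−2.98/10) = 0.5035
  Stage 2: F_2 = 10^(2.82/10) = 1.914, G_2 = 10^(14.6/10) = 28.84
  Stage 3: F_3 = 10^(6.91/10) = 4.909, G_3 = 10^(−5.01/10) = 0.3155
Friis cascade:
  F = 1.986 + (1.914 − 1)/0.5035 + (4.909 − 1)/14.52 = 4.071
NF = 10 log₁₀(4.071) = 6.10 dB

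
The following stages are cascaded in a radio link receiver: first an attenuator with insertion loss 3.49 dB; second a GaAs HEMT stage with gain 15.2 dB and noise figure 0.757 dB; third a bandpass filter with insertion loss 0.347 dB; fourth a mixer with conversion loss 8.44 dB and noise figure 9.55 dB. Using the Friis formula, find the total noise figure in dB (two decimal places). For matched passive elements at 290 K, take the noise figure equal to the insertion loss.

5.12 dB

Convert to linear (a loss of L dB is a gain of −L dB): F_i = 10^(NF_i/10), G_i = 10^(G_i,dB/10)
  Stage 1: F_1 = 10^(3.49/10) = 2.234, G_1 = 10^(−3.49/10) = 0.4477
  Stage 2: F_2 = 10^(0.757/10) = 1.190, G_2 = 10^(15.2/10) = 33.11
  Stage 3: F_3 = 10^(0.347/10) = 1.083, G_3 = 10^(−0.347/10) = 0.9232
  Stage 4: F_4 = 10^(9.55/10) = 9.016, G_4 = 10^(−8.44/10) = 0.1432
Friis cascade:
  F = 2.234 + (1.190 − 1)/0.4477 + (1.083 − 1)/14.83 + (9.016 − 1)/13.69 = 3.250
NF = 10 log₁₀(3.250) = 5.12 dB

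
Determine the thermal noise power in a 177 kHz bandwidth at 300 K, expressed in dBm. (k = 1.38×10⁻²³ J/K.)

P_n = kTB = 1.38×10⁻²³ × 300 × 1.77×10⁵ = 7.33×10⁻¹⁶ W
In dBm: 10 log₁₀(7.33×10⁻¹⁶ / 10⁻³) = −121.4 dBm

−121.4 dBm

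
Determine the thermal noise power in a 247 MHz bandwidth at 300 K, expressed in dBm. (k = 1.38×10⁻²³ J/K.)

−89.9 dBm

P_n = kTB = 1.38×10⁻²³ × 300 × 2.47×10⁸ = 1.02×10⁻¹² W
In dBm: 10 log₁₀(1.02×10⁻¹² / 10⁻³) = −89.9 dBm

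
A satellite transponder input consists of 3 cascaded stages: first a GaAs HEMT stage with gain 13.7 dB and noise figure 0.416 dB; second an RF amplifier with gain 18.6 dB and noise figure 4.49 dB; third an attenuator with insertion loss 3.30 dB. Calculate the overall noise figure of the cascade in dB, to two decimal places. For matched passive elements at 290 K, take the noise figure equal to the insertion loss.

0.71 dB

Convert to linear (a loss of L dB is a gain of −L dB): F_i = 10^(NF_i/10), G_i = 10^(G_i,dB/10)
  Stage 1: F_1 = 10^(0.416/10) = 1.101, G_1 = 10^(13.7/10) = 23.44
  Stage 2: F_2 = 10^(4.49/10) = 2.812, G_2 = 10^(18.6/10) = 72.44
  Stage 3: F_3 = 10^(3.30/10) = 2.138, G_3 = 10^(−3.30/10) = 0.4677
Friis cascade:
  F = 1.101 + (2.812 − 1)/23.44 + (2.138 − 1)/1698 = 1.178
NF = 10 log₁₀(1.178) = 0.71 dB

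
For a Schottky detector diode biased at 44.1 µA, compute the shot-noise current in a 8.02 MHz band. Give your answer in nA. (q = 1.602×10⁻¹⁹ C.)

10.6 nA

I_n = √(2qI·B)
2qI·B = 2 × 1.602×10⁻¹⁹ × 4.41×10⁻⁵ × 8.02×10⁶ = 1.13×10⁻¹⁶ A²
I_n = √(1.13×10⁻¹⁶) = 1.06×10⁻⁸ A = 10.6 nA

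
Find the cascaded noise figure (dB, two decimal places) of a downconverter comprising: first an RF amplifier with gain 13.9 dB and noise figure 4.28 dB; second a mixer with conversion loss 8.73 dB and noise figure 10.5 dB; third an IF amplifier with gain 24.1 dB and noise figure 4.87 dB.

5.71 dB

Convert to linear (a loss of L dB is a gain of −L dB): F_i = 10^(NF_i/10), G_i = 10^(G_i,dB/10)
  Stage 1: F_1 = 10^(4.28/10) = 2.679, G_1 = 10^(13.9/10) = 24.55
  Stage 2: F_2 = 10^(10.5/10) = 11.22, G_2 = 10^(−8.73/10) = 0.1340
  Stage 3: F_3 = 10^(4.87/10) = 3.069, G_3 = 10^(24.1/10) = 257.0
Friis cascade:
  F = 2.679 + (11.22 − 1)/24.55 + (3.069 − 1)/3.289 = 3.725
NF = 10 log₁₀(3.725) = 5.71 dB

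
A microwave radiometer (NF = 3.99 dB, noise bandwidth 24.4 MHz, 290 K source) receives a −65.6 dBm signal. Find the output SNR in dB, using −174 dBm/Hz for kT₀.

Noise floor: N = −174 + 10 log₁₀(B) + NF
10 log₁₀(2.44×10⁷) = 73.87 dB
N = −174 + 73.87 + 3.99 = −96.14 dBm
SNR = P_sig − N = −65.6 − (−96.14) = 30.54 dB → 30.5 dB

30.5 dB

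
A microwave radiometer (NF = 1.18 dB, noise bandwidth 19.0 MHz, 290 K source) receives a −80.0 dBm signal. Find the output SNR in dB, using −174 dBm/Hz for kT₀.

20.0 dB

Noise floor: N = −174 + 10 log₁₀(B) + NF
10 log₁₀(1.90×10⁷) = 72.79 dB
N = −174 + 72.79 + 1.18 = −100.03 dBm
SNR = P_sig − N = −80.0 − (−100.03) = 20.03 dB → 20.0 dB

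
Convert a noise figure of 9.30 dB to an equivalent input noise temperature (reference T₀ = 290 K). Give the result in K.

2178 K

F = 10^(9.30/10) = 8.51138
T_e = (F − 1)·T₀ = (8.51138 − 1) × 290 = 2178 K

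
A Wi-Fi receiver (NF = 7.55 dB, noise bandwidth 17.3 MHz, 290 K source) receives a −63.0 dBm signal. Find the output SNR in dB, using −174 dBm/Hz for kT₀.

Noise floor: N = −174 + 10 log₁₀(B) + NF
10 log₁₀(1.73×10⁷) = 72.38 dB
N = −174 + 72.38 + 7.55 = −94.07 dBm
SNR = P_sig − N = −63.0 − (−94.07) = 31.07 dB → 31.1 dB

31.1 dB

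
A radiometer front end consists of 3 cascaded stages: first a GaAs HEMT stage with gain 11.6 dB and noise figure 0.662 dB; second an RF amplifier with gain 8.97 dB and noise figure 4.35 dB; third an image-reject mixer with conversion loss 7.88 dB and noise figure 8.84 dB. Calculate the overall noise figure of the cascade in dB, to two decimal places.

Convert to linear (a loss of L dB is a gain of −L dB): F_i = 10^(NF_i/10), G_i = 10^(G_i,dB/10)
  Stage 1: F_1 = 10^(0.662/10) = 1.165, G_1 = 10^(11.6/10) = 14.45
  Stage 2: F_2 = 10^(4.35/10) = 2.723, G_2 = 10^(8.97/10) = 7.889
  Stage 3: F_3 = 10^(8.84/10) = 7.656, G_3 = 10^(−7.88/10) = 0.1629
Friis cascade:
  F = 1.165 + (2.723 − 1)/14.45 + (7.656 − 1)/114.0 = 1.342
NF = 10 log₁₀(1.342) = 1.28 dB

1.28 dB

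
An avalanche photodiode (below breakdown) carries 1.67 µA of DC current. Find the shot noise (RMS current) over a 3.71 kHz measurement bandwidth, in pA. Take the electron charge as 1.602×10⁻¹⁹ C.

44.6 pA

I_n = √(2qI·B)
2qI·B = 2 × 1.602×10⁻¹⁹ × 1.67×10⁻⁶ × 3.71×10³ = 1.99×10⁻²¹ A²
I_n = √(1.99×10⁻²¹) = 4.46×10⁻¹¹ A = 44.6 pA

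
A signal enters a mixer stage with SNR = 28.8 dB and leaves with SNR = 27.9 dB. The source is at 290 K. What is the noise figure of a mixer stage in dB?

0.9 dB

NF (dB) = SNR_in(dB) − SNR_out(dB) when the source is at T₀
NF = 28.8 − 27.9 = 0.9 dB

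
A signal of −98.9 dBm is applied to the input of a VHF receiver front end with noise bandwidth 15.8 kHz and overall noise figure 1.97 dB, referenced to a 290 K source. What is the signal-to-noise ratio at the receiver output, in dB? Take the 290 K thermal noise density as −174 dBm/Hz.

Noise floor: N = −174 + 10 log₁₀(B) + NF
10 log₁₀(1.58×10⁴) = 41.99 dB
N = −174 + 41.99 + 1.97 = −130.04 dBm
SNR = P_sig − N = −98.9 − (−130.04) = 31.14 dB → 31.1 dB

31.1 dB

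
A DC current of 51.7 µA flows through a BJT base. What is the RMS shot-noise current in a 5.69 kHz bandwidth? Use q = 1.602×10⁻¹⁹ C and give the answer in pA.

I_n = √(2qI·B)
2qI·B = 2 × 1.602×10⁻¹⁹ × 5.17×10⁻⁵ × 5.69×10³ = 9.43×10⁻²⁰ A²
I_n = √(9.43×10⁻²⁰) = 3.07×10⁻¹⁰ A = 307 pA

307 pA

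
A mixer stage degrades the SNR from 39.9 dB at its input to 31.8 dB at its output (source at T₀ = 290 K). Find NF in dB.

NF (dB) = SNR_in(dB) − SNR_out(dB) when the source is at T₀
NF = 39.9 − 31.8 = 8.1 dB

8.1 dB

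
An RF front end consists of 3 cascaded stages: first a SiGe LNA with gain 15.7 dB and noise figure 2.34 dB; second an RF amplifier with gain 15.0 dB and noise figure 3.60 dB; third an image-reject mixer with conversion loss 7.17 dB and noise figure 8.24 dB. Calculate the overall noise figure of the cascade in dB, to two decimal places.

Convert to linear (a loss of L dB is a gain of −L dB): F_i = 10^(NF_i/10), G_i = 10^(G_i,dB/10)
  Stage 1: F_1 = 10^(2.34/10) = 1.714, G_1 = 10^(15.7/10) = 37.15
  Stage 2: F_2 = 10^(3.60/10) = 2.291, G_2 = 10^(15.0/10) = 31.62
  Stage 3: F_3 = 10^(8.24/10) = 6.668, G_3 = 10^(−7.17/10) = 0.1919
Friis cascade:
  F = 1.714 + (2.291 − 1)/37.15 + (6.668 − 1)/1175 = 1.754
NF = 10 log₁₀(1.754) = 2.44 dB

2.44 dB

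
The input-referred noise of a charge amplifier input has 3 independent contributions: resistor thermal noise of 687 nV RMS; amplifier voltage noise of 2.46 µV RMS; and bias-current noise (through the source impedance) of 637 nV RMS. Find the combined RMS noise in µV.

2.63 µV

Uncorrelated sources add in power (mean-square): V_tot = √(ΣV_i²)
V_tot = √[(6.87×10⁻⁷)² + (2.46×10⁻⁶)² + (6.37×10⁻⁷)²] = 2.63×10⁻⁶ V = 2.63 µV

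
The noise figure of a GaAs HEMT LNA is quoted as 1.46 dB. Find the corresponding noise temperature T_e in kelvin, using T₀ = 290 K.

116 K

F = 10^(1.46/10) = 1.39959
T_e = (F − 1)·T₀ = (1.39959 − 1) × 290 = 116 K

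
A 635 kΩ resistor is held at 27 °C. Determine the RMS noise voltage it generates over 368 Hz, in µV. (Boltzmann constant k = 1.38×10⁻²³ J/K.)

T = 27 °C + 273.15 = 300.15 K
V_n = √(4kTRB)
4kTRB = 4 × 1.38×10⁻²³ × 300.15 × 6.35×10⁵ × 3.68×10² = 3.87×10⁻¹² V²
V_n = √(3.87×10⁻¹²) = 1.97×10⁻⁶ V = 1.97 µV

1.97 µV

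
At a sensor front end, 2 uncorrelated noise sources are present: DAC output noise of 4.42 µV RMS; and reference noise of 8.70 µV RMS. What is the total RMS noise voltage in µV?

Uncorrelated sources add in power (mean-square): V_tot = √(ΣV_i²)
V_tot = √[(4.42×10⁻⁶)² + (8.70×10⁻⁶)²] = 9.76×10⁻⁶ V = 9.76 µV

9.76 µV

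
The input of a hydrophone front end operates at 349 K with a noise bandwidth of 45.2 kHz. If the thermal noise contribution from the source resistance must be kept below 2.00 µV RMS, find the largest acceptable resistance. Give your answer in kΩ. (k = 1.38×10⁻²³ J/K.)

Johnson–Nyquist: V_n = √(4kTRB) ⇒ R = V_n² / (4kTB)
4kTB = 4 × 1.38×10⁻²³ × 349 × 4.52×10⁴ = 8.71×10⁻¹⁶
R = (2.00×10⁻⁶)² / 8.71×10⁻¹⁶ = 4.59×10³ Ω = 4.59 kΩ

4.59 kΩ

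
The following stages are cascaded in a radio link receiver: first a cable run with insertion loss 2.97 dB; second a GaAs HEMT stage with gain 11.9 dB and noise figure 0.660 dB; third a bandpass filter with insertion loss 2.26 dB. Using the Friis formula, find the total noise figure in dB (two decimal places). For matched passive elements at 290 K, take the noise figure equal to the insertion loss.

Convert to linear (a loss of L dB is a gain of −L dB): F_i = 10^(NF_i/10), G_i = 10^(G_i,dB/10)
  Stage 1: F_1 = 10^(2.97/10) = 1.982, G_1 = 10^(−2.97/10) = 0.5047
  Stage 2: F_2 = 10^(0.660/10) = 1.164, G_2 = 10^(11.9/10) = 15.49
  Stage 3: F_3 = 10^(2.26/10) = 1.683, G_3 = 10^(−2.26/10) = 0.5943
Friis cascade:
  F = 1.982 + (1.164 − 1)/0.5047 + (1.683 − 1)/7.816 = 2.394
NF = 10 log₁₀(2.394) = 3.79 dB

3.79 dB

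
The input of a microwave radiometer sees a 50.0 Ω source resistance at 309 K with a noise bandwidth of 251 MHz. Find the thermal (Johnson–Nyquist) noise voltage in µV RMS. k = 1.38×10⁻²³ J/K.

V_n = √(4kTRB)
4kTRB = 4 × 1.38×10⁻²³ × 309 × 5.00×10¹ × 2.51×10⁸ = 2.14×10⁻¹⁰ V²
V_n = √(2.14×10⁻¹⁰) = 1.46×10⁻⁵ V = 14.6 µV

14.6 µV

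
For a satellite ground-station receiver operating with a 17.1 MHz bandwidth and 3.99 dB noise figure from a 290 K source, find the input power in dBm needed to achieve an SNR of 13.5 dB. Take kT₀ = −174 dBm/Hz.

−84.2 dBm

Sensitivity = −174 + 10 log₁₀(B) + NF + SNR_min
= −174 + 72.33 + 3.99 + 13.5
= −84.18 dBm → −84.2 dBm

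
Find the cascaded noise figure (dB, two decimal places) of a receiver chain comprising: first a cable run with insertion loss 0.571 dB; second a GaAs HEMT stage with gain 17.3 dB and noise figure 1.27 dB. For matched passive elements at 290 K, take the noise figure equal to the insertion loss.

Convert to linear (a loss of L dB is a gain of −L dB): F_i = 10^(NF_i/10), G_i = 10^(G_i,dB/10)
  Stage 1: F_1 = 10^(0.571/10) = 1.141, G_1 = 10^(−0.571/10) = 0.8768
  Stage 2: F_2 = 10^(1.27/10) = 1.340, G_2 = 10^(17.3/10) = 53.70
Friis cascade:
  F = 1.141 + (1.340 − 1)/0.8768 = 1.528
NF = 10 log₁₀(1.528) = 1.84 dB

1.84 dB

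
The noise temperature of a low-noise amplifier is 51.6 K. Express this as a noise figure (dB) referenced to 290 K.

F = 1 + T_e/T₀ = 1 + 51.6/290 = 1.17793
NF = 10 log₁₀(1.17793) = 0.711 dB

0.711 dB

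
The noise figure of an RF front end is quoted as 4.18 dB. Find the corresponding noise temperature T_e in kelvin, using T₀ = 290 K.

F = 10^(4.18/10) = 2.61818
T_e = (F − 1)·T₀ = (2.61818 − 1) × 290 = 469 K

469 K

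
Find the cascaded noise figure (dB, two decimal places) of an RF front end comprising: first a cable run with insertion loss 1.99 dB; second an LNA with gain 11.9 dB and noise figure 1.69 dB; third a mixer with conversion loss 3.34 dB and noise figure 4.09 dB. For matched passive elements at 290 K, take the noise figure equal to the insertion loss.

3.97 dB

Convert to linear (a loss of L dB is a gain of −L dB): F_i = 10^(NF_i/10), G_i = 10^(G_i,dB/10)
  Stage 1: F_1 = 10^(1.99/10) = 1.581, G_1 = 10^(−1.99/10) = 0.6324
  Stage 2: F_2 = 10^(1.69/10) = 1.476, G_2 = 10^(11.9/10) = 15.49
  Stage 3: F_3 = 10^(4.09/10) = 2.564, G_3 = 10^(−3.34/10) = 0.4634
Friis cascade:
  F = 1.581 + (1.476 − 1)/0.6324 + (2.564 − 1)/9.795 = 2.493
NF = 10 log₁₀(2.493) = 3.97 dB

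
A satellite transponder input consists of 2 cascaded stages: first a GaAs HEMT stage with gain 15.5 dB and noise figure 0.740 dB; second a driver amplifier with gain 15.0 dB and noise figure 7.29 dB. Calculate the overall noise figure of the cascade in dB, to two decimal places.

Convert to linear (a loss of L dB is a gain of −L dB): F_i = 10^(NF_i/10), G_i = 10^(G_i,dB/10)
  Stage 1: F_1 = 10^(0.740/10) = 1.186, G_1 = 10^(15.5/10) = 35.48
  Stage 2: F_2 = 10^(7.29/10) = 5.358, G_2 = 10^(15.0/10) = 31.62
Friis cascade:
  F = 1.186 + (5.358 − 1)/35.48 = 1.309
NF = 10 log₁₀(1.309) = 1.17 dB

1.17 dB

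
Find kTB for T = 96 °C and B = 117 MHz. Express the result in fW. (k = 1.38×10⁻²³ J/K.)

596 fW

T = 96 °C + 273.15 = 369.15 K
P_n = kTB = 1.38×10⁻²³ × 369.15 × 1.17×10⁸ = 5.96×10⁻¹³ W = 596 fW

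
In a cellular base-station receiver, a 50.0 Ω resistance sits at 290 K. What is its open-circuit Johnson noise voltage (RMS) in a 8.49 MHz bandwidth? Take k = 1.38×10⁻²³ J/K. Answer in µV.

V_n = √(4kTRB)
4kTRB = 4 × 1.38×10⁻²³ × 290 × 5.00×10¹ × 8.49×10⁶ = 6.80×10⁻¹² V²
V_n = √(6.80×10⁻¹²) = 2.61×10⁻⁶ V = 2.61 µV

2.61 µV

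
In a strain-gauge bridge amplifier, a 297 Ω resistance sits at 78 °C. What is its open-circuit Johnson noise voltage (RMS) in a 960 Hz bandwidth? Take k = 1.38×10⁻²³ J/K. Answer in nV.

74.3 nV

T = 78 °C + 273.15 = 351.15 K
V_n = √(4kTRB)
4kTRB = 4 × 1.38×10⁻²³ × 351.15 × 2.97×10² × 9.60×10² = 5.53×10⁻¹⁵ V²
V_n = √(5.53×10⁻¹⁵) = 7.43×10⁻⁸ V = 74.3 nV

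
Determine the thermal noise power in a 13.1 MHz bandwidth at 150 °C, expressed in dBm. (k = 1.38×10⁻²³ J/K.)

−101.2 dBm

T = 150 °C + 273.15 = 423.15 K
P_n = kTB = 1.38×10⁻²³ × 423.15 × 1.31×10⁷ = 7.65×10⁻¹⁴ W
In dBm: 10 log₁₀(7.65×10⁻¹⁴ / 10⁻³) = −101.2 dBm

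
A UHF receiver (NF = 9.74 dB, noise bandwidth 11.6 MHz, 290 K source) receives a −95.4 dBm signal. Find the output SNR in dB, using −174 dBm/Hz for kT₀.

−1.8 dB

Noise floor: N = −174 + 10 log₁₀(B) + NF
10 log₁₀(1.16×10⁷) = 70.64 dB
N = −174 + 70.64 + 9.74 = −93.62 dBm
SNR = P_sig − N = −95.4 − (−93.62) = −1.78 dB → −1.8 dB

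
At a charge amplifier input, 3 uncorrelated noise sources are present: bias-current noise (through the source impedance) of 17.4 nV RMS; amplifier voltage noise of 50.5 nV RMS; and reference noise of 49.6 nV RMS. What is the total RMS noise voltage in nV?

72.9 nV

Uncorrelated sources add in power (mean-square): V_tot = √(ΣV_i²)
V_tot = √[(1.74×10⁻⁸)² + (5.05×10⁻⁸)² + (4.96×10⁻⁸)²] = 7.29×10⁻⁸ V = 72.9 nV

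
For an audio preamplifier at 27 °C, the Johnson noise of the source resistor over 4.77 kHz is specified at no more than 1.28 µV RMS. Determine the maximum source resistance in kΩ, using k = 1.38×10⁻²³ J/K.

20.7 kΩ

T = 27 °C + 273.15 = 300.15 K
Johnson–Nyquist: V_n = √(4kTRB) ⇒ R = V_n² / (4kTB)
4kTB = 4 × 1.38×10⁻²³ × 300.15 × 4.77×10³ = 7.90×10⁻¹⁷
R = (1.28×10⁻⁶)² / 7.90×10⁻¹⁷ = 2.07×10⁴ Ω = 20.7 kΩ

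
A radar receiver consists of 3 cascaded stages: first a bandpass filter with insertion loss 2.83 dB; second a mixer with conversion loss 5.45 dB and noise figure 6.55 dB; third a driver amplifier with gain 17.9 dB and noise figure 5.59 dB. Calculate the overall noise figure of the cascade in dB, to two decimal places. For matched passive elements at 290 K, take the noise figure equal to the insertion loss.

14.20 dB

Convert to linear (a loss of L dB is a gain of −L dB): F_i = 10^(NF_i/10), G_i = 10^(G_i,dB/10)
  Stage 1: F_1 = 10^(2.83/10) = 1.919, G_1 = 10^(−2.83/10) = 0.5212
  Stage 2: F_2 = 10^(6.55/10) = 4.519, G_2 = 10^(−5.45/10) = 0.2851
  Stage 3: F_3 = 10^(5.59/10) = 3.622, G_3 = 10^(17.9/10) = 61.66
Friis cascade:
  F = 1.919 + (4.519 − 1)/0.5212 + (3.622 − 1)/0.1486 = 26.32
NF = 10 log₁₀(26.32) = 14.20 dB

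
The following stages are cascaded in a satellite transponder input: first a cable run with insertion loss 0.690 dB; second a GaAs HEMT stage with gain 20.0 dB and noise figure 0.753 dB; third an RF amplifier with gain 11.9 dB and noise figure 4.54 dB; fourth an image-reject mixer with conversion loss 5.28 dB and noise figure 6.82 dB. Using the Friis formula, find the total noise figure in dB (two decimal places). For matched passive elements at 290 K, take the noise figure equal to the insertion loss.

Convert to linear (a loss of L dB is a gain of −L dB): F_i = 10^(NF_i/10), G_i = 10^(G_i,dB/10)
  Stage 1: F_1 = 10^(0.690/10) = 1.172, G_1 = 10^(−0.690/10) = 0.8531
  Stage 2: F_2 = 10^(0.753/10) = 1.189, G_2 = 10^(20.0/10) = 100.0
  Stage 3: F_3 = 10^(4.54/10) = 2.844, G_3 = 10^(11.9/10) = 15.49
  Stage 4: F_4 = 10^(6.82/10) = 4.808, G_4 = 10^(−5.28/10) = 0.2965
Friis cascade:
  F = 1.172 + (1.189 − 1)/0.8531 + (2.844 − 1)/85.31 + (4.808 − 1)/1321 = 1.419
NF = 10 log₁₀(1.419) = 1.52 dB

1.52 dB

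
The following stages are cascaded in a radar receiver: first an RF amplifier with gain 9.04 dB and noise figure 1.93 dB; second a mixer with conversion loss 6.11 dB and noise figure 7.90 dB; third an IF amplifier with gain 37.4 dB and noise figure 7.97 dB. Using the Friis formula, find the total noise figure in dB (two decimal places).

Convert to linear (a loss of L dB is a gain of −L dB): F_i = 10^(NF_i/10), G_i = 10^(G_i,dB/10)
  Stage 1: F_1 = 10^(1.93/10) = 1.560, G_1 = 10^(9.04/10) = 8.017
  Stage 2: F_2 = 10^(7.90/10) = 6.166, G_2 = 10^(−6.11/10) = 0.2449
  Stage 3: F_3 = 10^(7.97/10) = 6.266, G_3 = 10^(37.4/10) = 5495
Friis cascade:
  F = 1.560 + (6.166 − 1)/8.017 + (6.266 − 1)/1.963 = 4.886
NF = 10 log₁₀(4.886) = 6.89 dB

6.89 dB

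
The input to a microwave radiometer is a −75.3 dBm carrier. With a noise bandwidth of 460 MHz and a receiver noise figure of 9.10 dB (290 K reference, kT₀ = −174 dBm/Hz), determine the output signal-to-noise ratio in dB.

3.0 dB

Noise floor: N = −174 + 10 log₁₀(B) + NF
10 log₁₀(4.60×10⁸) = 86.63 dB
N = −174 + 86.63 + 9.10 = −78.27 dBm
SNR = P_sig − N = −75.3 − (−78.27) = 2.97 dB → 3.0 dB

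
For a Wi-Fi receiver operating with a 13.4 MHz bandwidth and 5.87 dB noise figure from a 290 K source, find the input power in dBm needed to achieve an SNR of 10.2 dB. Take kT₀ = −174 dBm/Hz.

Sensitivity = −174 + 10 log₁₀(B) + NF + SNR_min
= −174 + 71.27 + 5.87 + 10.2
= −86.66 dBm → −86.7 dBm

−86.7 dBm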